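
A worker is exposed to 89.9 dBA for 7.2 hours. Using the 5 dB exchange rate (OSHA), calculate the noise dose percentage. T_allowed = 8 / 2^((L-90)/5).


Given values:
  L = 89.9 dBA, T = 7.2 hours
Formula: T_allowed = 8 / 2^((L - 90) / 5)
Compute exponent: (89.9 - 90) / 5 = -0.02
Compute 2^(-0.02) = 0.986233
T_allowed = 8 / 0.986233 = 8.111673 hours
Dose = (T / T_allowed) * 100
Dose = (7.2 / 8.111673) * 100 = 88.76

88.76 %


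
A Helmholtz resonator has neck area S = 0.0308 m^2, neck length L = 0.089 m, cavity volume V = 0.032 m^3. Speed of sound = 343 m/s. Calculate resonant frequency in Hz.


Given values:
  S = 0.0308 m^2, L = 0.089 m, V = 0.032 m^3, c = 343 m/s
Formula: f = (c / (2*pi)) * sqrt(S / (V * L))
Compute V * L = 0.032 * 0.089 = 0.002848
Compute S / (V * L) = 0.0308 / 0.002848 = 10.8146
Compute sqrt(10.8146) = 3.288556
Compute c / (2*pi) = 343 / 6.283185 = 54.590148
f = 54.590148 * 3.288556 = 179.52

179.52 Hz


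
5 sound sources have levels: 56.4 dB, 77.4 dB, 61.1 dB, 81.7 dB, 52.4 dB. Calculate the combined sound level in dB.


Formula: L_total = 10 * log10( sum(10^(Li/10)) )
  Source 1: 10^(56.4/10) = 436515.8322
  Source 2: 10^(77.4/10) = 54954087.3858
  Source 3: 10^(61.1/10) = 1288249.5517
  Source 4: 10^(81.7/10) = 147910838.8168
  Source 5: 10^(52.4/10) = 173780.0829
Sum of linear values = 204763471.6694
L_total = 10 * log10(204763471.6694) = 83.11

83.11 dB


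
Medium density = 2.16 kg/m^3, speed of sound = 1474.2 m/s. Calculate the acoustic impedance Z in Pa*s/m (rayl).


Given values:
  rho = 2.16 kg/m^3
  c = 1474.2 m/s
Formula: Z = rho * c
Z = 2.16 * 1474.2
Z = 3184.27

3184.27 rayl


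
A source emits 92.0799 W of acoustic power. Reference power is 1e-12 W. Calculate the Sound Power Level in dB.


Given values:
  W = 92.0799 W
  W_ref = 1e-12 W
Formula: SWL = 10 * log10(W / W_ref)
Compute ratio: W / W_ref = 92079900000000
Compute log10: log10(92079900000000) = 13.964165
Multiply: SWL = 10 * 13.964165 = 139.64

139.64 dB


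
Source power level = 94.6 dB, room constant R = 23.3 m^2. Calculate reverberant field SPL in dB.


Given values:
  Lw = 94.6 dB, R = 23.3 m^2
Formula: SPL = Lw + 10 * log10(4 / R)
Compute 4 / R = 4 / 23.3 = 0.171674
Compute 10 * log10(0.171674) = -7.653
SPL = 94.6 + (-7.653) = 86.95

86.95 dB


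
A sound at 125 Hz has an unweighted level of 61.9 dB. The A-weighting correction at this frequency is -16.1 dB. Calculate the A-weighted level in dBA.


Given values:
  SPL = 61.9 dB
  A-weighting at 125 Hz = -16.1 dB
Formula: L_A = SPL + A_weight
L_A = 61.9 + (-16.1)
L_A = 45.8

45.8 dBA


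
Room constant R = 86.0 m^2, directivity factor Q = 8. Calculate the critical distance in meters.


Given values:
  R = 86.0 m^2, Q = 8
Formula: d_c = 0.141 * sqrt(Q * R)
Compute Q * R = 8 * 86.0 = 688.0
Compute sqrt(688.0) = 26.2298
d_c = 0.141 * 26.2298 = 3.698

3.698 m


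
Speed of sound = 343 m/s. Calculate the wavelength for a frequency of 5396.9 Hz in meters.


Given values:
  c = 343 m/s, f = 5396.9 Hz
Formula: lambda = c / f
lambda = 343 / 5396.9
lambda = 0.0636

0.0636 m


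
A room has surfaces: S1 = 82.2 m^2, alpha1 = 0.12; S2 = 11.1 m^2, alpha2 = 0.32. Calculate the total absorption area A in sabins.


Given surfaces:
  Surface 1: 82.2 * 0.12 = 9.864
  Surface 2: 11.1 * 0.32 = 3.552
Formula: A = sum(Si * alpha_i)
A = 9.864 + 3.552
A = 13.42

13.42 sabins


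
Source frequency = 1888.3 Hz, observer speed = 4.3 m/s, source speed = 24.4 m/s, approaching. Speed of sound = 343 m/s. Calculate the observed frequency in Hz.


Given values:
  f_s = 1888.3 Hz, v_o = 4.3 m/s, v_s = 24.4 m/s
  Direction: approaching
Formula: f_o = f_s * (c + v_o) / (c - v_s)
Numerator: c + v_o = 343 + 4.3 = 347.3
Denominator: c - v_s = 343 - 24.4 = 318.6
f_o = 1888.3 * 347.3 / 318.6 = 2058.4

2058.4 Hz


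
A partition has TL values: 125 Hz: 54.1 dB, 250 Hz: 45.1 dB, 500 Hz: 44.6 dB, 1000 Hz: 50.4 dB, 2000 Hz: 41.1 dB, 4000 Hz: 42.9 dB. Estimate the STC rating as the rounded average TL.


Given TL values at each frequency:
  125 Hz: 54.1 dB
  250 Hz: 45.1 dB
  500 Hz: 44.6 dB
  1000 Hz: 50.4 dB
  2000 Hz: 41.1 dB
  4000 Hz: 42.9 dB
Formula: STC ~ round(average of TL values)
Sum = 54.1 + 45.1 + 44.6 + 50.4 + 41.1 + 42.9 = 278.2
Average = 278.2 / 6 = 46.37
Rounded: 46

46


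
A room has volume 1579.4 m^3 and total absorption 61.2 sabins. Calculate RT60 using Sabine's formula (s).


Given values:
  V = 1579.4 m^3
  A = 61.2 sabins
Formula: RT60 = 0.161 * V / A
Numerator: 0.161 * 1579.4 = 254.2834
RT60 = 254.2834 / 61.2 = 4.155

4.155 s


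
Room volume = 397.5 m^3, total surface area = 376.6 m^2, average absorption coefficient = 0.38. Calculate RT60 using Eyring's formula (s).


Given values:
  V = 397.5 m^3, S = 376.6 m^2, alpha = 0.38
Formula: RT60 = 0.161 * V / (-S * ln(1 - alpha))
Compute ln(1 - 0.38) = ln(0.62) = -0.478036
Denominator: -376.6 * -0.478036 = 180.0284
Numerator: 0.161 * 397.5 = 63.9975
RT60 = 63.9975 / 180.0284 = 0.355

0.355 s


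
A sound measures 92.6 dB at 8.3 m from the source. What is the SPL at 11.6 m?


Given values:
  SPL1 = 92.6 dB, r1 = 8.3 m, r2 = 11.6 m
Formula: SPL2 = SPL1 - 20 * log10(r2 / r1)
Compute ratio: r2 / r1 = 11.6 / 8.3 = 1.3976
Compute log10: log10(1.3976) = 0.145383
Compute drop: 20 * 0.145383 = 2.9077
SPL2 = 92.6 - 2.9077 = 89.69

89.69 dB


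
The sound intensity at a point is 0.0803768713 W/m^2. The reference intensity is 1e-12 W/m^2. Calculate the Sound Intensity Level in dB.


Given values:
  I = 0.0803768713 W/m^2
  I_ref = 1e-12 W/m^2
Formula: SIL = 10 * log10(I / I_ref)
Compute ratio: I / I_ref = 80376871300
Compute log10: log10(80376871300) = 10.905131
Multiply: SIL = 10 * 10.905131 = 109.05

109.05 dB


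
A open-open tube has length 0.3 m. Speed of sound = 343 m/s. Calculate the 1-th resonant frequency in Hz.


Given values:
  Tube type: open-open, L = 0.3 m, c = 343 m/s, n = 1
Formula: f_n = n * c / (2 * L)
Compute 2 * L = 2 * 0.3 = 0.6
f = 1 * 343 / 0.6
f = 571.67

571.67 Hz


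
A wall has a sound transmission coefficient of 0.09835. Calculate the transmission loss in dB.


Given values:
  tau = 0.09835
Formula: TL = 10 * log10(1 / tau)
Compute 1 / tau = 1 / 0.09835 = 10.1678
Compute log10(10.1678) = 1.007227
TL = 10 * 1.007227 = 10.07

10.07 dB


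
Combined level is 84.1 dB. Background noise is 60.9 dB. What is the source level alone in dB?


Given values:
  L_total = 84.1 dB, L_bg = 60.9 dB
Formula: L_source = 10 * log10(10^(L_total/10) - 10^(L_bg/10))
Convert to linear:
  10^(84.1/10) = 257039578.2769
  10^(60.9/10) = 1230268.7708
Difference: 257039578.2769 - 1230268.7708 = 255809309.5061
L_source = 10 * log10(255809309.5061) = 84.08

84.08 dB


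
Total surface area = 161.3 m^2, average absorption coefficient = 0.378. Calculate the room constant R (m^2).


Given values:
  S = 161.3 m^2, alpha = 0.378
Formula: R = S * alpha / (1 - alpha)
Numerator: 161.3 * 0.378 = 60.9714
Denominator: 1 - 0.378 = 0.622
R = 60.9714 / 0.622 = 98.02

98.02 m^2


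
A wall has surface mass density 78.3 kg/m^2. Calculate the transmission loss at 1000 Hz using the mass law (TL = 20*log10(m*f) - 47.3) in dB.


Given values:
  m = 78.3 kg/m^2, f = 1000 Hz
Formula: TL = 20 * log10(m * f) - 47.3
Compute m * f = 78.3 * 1000 = 78300.0
Compute log10(78300.0) = 4.893762
Compute 20 * 4.893762 = 97.8752
TL = 97.8752 - 47.3 = 50.58

50.58 dB


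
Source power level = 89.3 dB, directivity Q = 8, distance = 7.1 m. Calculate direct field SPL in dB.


Given values:
  Lw = 89.3 dB, Q = 8, r = 7.1 m
Formula: SPL = Lw + 10 * log10(Q / (4 * pi * r^2))
Compute 4 * pi * r^2 = 4 * pi * 7.1^2 = 633.4707
Compute Q / denom = 8 / 633.4707 = 0.01262884
Compute 10 * log10(0.01262884) = -18.9864
SPL = 89.3 + (-18.9864) = 70.31

70.31 dB


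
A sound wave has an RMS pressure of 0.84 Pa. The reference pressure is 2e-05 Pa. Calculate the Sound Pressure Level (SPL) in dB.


Given values:
  p = 0.84 Pa
  p_ref = 2e-05 Pa
Formula: SPL = 20 * log10(p / p_ref)
Compute ratio: p / p_ref = 0.84 / 2e-05 = 42000
Compute log10: log10(42000) = 4.623249
Multiply: SPL = 20 * 4.623249 = 92.46

92.46 dB


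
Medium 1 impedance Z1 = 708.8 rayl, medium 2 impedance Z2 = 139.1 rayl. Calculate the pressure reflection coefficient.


Given values:
  Z1 = 708.8 rayl, Z2 = 139.1 rayl
Formula: R = (Z2 - Z1) / (Z2 + Z1)
Numerator: Z2 - Z1 = 139.1 - 708.8 = -569.7
Denominator: Z2 + Z1 = 139.1 + 708.8 = 847.9
R = -569.7 / 847.9 = -0.6719

-0.6719


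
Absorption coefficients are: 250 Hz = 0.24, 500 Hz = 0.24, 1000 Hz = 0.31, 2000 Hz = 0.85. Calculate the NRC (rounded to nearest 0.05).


Given values:
  a_250 = 0.24, a_500 = 0.24
  a_1000 = 0.31, a_2000 = 0.85
Formula: NRC = (a250 + a500 + a1000 + a2000) / 4
Sum = 0.24 + 0.24 + 0.31 + 0.85 = 1.64
NRC = 1.64 / 4 = 0.41
Rounded to nearest 0.05: 0.4

0.4


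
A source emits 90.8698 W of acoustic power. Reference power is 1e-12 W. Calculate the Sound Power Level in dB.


Given values:
  W = 90.8698 W
  W_ref = 1e-12 W
Formula: SWL = 10 * log10(W / W_ref)
Compute ratio: W / W_ref = 90869800000000
Compute log10: log10(90869800000000) = 13.95842
Multiply: SWL = 10 * 13.95842 = 139.58

139.58 dB


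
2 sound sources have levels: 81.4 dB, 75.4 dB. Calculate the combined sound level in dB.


Formula: L_total = 10 * log10( sum(10^(Li/10)) )
  Source 1: 10^(81.4/10) = 138038426.4603
  Source 2: 10^(75.4/10) = 34673685.0453
Sum of linear values = 172712111.5056
L_total = 10 * log10(172712111.5056) = 82.37

82.37 dB


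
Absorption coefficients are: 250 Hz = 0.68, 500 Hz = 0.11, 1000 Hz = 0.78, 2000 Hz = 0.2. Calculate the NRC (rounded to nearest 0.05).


Given values:
  a_250 = 0.68, a_500 = 0.11
  a_1000 = 0.78, a_2000 = 0.2
Formula: NRC = (a250 + a500 + a1000 + a2000) / 4
Sum = 0.68 + 0.11 + 0.78 + 0.2 = 1.77
NRC = 1.77 / 4 = 0.4425
Rounded to nearest 0.05: 0.45

0.45


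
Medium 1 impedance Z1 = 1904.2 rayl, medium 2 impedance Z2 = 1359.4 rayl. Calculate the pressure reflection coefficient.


Given values:
  Z1 = 1904.2 rayl, Z2 = 1359.4 rayl
Formula: R = (Z2 - Z1) / (Z2 + Z1)
Numerator: Z2 - Z1 = 1359.4 - 1904.2 = -544.8
Denominator: Z2 + Z1 = 1359.4 + 1904.2 = 3263.6
R = -544.8 / 3263.6 = -0.1669

-0.1669


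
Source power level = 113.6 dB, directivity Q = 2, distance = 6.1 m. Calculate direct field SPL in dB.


Given values:
  Lw = 113.6 dB, Q = 2, r = 6.1 m
Formula: SPL = Lw + 10 * log10(Q / (4 * pi * r^2))
Compute 4 * pi * r^2 = 4 * pi * 6.1^2 = 467.5947
Compute Q / denom = 2 / 467.5947 = 0.00427721
Compute 10 * log10(0.00427721) = -23.6884
SPL = 113.6 + (-23.6884) = 89.91

89.91 dB


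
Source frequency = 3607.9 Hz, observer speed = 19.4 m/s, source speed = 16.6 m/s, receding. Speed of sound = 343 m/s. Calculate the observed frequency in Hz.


Given values:
  f_s = 3607.9 Hz, v_o = 19.4 m/s, v_s = 16.6 m/s
  Direction: receding
Formula: f_o = f_s * (c - v_o) / (c + v_s)
Numerator: c - v_o = 343 - 19.4 = 323.6
Denominator: c + v_s = 343 + 16.6 = 359.6
f_o = 3607.9 * 323.6 / 359.6 = 3246.71

3246.71 Hz


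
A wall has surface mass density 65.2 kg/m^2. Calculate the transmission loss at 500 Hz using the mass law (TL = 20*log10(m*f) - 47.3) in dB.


Given values:
  m = 65.2 kg/m^2, f = 500 Hz
Formula: TL = 20 * log10(m * f) - 47.3
Compute m * f = 65.2 * 500 = 32600.0
Compute log10(32600.0) = 4.513218
Compute 20 * 4.513218 = 90.2644
TL = 90.2644 - 47.3 = 42.96

42.96 dB


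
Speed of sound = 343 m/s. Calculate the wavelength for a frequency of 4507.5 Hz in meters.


Given values:
  c = 343 m/s, f = 4507.5 Hz
Formula: lambda = c / f
lambda = 343 / 4507.5
lambda = 0.0761

0.0761 m


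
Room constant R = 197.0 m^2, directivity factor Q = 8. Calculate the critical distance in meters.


Given values:
  R = 197.0 m^2, Q = 8
Formula: d_c = 0.141 * sqrt(Q * R)
Compute Q * R = 8 * 197.0 = 1576.0
Compute sqrt(1576.0) = 39.6989
d_c = 0.141 * 39.6989 = 5.598

5.598 m


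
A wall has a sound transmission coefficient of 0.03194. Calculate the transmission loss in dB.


Given values:
  tau = 0.03194
Formula: TL = 10 * log10(1 / tau)
Compute 1 / tau = 1 / 0.03194 = 31.3087
Compute log10(31.3087) = 1.495665
TL = 10 * 1.495665 = 14.96

14.96 dB


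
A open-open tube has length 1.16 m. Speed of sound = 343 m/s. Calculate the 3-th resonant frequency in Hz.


Given values:
  Tube type: open-open, L = 1.16 m, c = 343 m/s, n = 3
Formula: f_n = n * c / (2 * L)
Compute 2 * L = 2 * 1.16 = 2.32
f = 3 * 343 / 2.32
f = 443.53

443.53 Hz


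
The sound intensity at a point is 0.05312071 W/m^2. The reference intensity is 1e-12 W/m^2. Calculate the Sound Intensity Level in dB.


Given values:
  I = 0.05312071 W/m^2
  I_ref = 1e-12 W/m^2
Formula: SIL = 10 * log10(I / I_ref)
Compute ratio: I / I_ref = 53120710000
Compute log10: log10(53120710000) = 10.725264
Multiply: SIL = 10 * 10.725264 = 107.25

107.25 dB


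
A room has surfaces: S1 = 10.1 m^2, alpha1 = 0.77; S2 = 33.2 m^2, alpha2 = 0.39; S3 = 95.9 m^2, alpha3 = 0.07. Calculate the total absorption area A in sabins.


Given surfaces:
  Surface 1: 10.1 * 0.77 = 7.777
  Surface 2: 33.2 * 0.39 = 12.948
  Surface 3: 95.9 * 0.07 = 6.713
Formula: A = sum(Si * alpha_i)
A = 7.777 + 12.948 + 6.713
A = 27.44

27.44 sabins


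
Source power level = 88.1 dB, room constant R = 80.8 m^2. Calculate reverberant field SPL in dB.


Given values:
  Lw = 88.1 dB, R = 80.8 m^2
Formula: SPL = Lw + 10 * log10(4 / R)
Compute 4 / R = 4 / 80.8 = 0.049505
Compute 10 * log10(0.049505) = -13.0535
SPL = 88.1 + (-13.0535) = 75.05

75.05 dB


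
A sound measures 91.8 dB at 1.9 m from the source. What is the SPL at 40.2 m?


Given values:
  SPL1 = 91.8 dB, r1 = 1.9 m, r2 = 40.2 m
Formula: SPL2 = SPL1 - 20 * log10(r2 / r1)
Compute ratio: r2 / r1 = 40.2 / 1.9 = 21.1579
Compute log10: log10(21.1579) = 1.325473
Compute drop: 20 * 1.325473 = 26.5095
SPL2 = 91.8 - 26.5095 = 65.29

65.29 dB


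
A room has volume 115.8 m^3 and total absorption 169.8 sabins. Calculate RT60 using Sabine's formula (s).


Given values:
  V = 115.8 m^3
  A = 169.8 sabins
Formula: RT60 = 0.161 * V / A
Numerator: 0.161 * 115.8 = 18.6438
RT60 = 18.6438 / 169.8 = 0.11

0.11 s


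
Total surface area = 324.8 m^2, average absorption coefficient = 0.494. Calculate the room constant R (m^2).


Given values:
  S = 324.8 m^2, alpha = 0.494
Formula: R = S * alpha / (1 - alpha)
Numerator: 324.8 * 0.494 = 160.4512
Denominator: 1 - 0.494 = 0.506
R = 160.4512 / 0.506 = 317.1

317.1 m^2


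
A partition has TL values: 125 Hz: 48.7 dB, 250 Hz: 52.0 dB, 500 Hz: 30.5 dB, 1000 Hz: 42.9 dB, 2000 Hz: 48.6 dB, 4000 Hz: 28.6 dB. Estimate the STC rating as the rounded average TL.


Given TL values at each frequency:
  125 Hz: 48.7 dB
  250 Hz: 52.0 dB
  500 Hz: 30.5 dB
  1000 Hz: 42.9 dB
  2000 Hz: 48.6 dB
  4000 Hz: 28.6 dB
Formula: STC ~ round(average of TL values)
Sum = 48.7 + 52.0 + 30.5 + 42.9 + 48.6 + 28.6 = 251.3
Average = 251.3 / 6 = 41.88
Rounded: 42

42


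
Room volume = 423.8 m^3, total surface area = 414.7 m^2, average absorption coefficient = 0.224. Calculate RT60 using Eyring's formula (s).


Given values:
  V = 423.8 m^3, S = 414.7 m^2, alpha = 0.224
Formula: RT60 = 0.161 * V / (-S * ln(1 - alpha))
Compute ln(1 - 0.224) = ln(0.776) = -0.253603
Denominator: -414.7 * -0.253603 = 105.1692
Numerator: 0.161 * 423.8 = 68.2318
RT60 = 68.2318 / 105.1692 = 0.649

0.649 s


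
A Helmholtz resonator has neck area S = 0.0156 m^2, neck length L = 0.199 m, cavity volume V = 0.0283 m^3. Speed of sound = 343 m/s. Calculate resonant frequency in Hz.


Given values:
  S = 0.0156 m^2, L = 0.199 m, V = 0.0283 m^3, c = 343 m/s
Formula: f = (c / (2*pi)) * sqrt(S / (V * L))
Compute V * L = 0.0283 * 0.199 = 0.0056317
Compute S / (V * L) = 0.0156 / 0.0056317 = 2.77
Compute sqrt(2.77) = 1.664332
Compute c / (2*pi) = 343 / 6.283185 = 54.590148
f = 54.590148 * 1.664332 = 90.86

90.86 Hz


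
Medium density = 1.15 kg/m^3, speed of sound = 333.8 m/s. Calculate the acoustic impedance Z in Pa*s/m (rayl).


Given values:
  rho = 1.15 kg/m^3
  c = 333.8 m/s
Formula: Z = rho * c
Z = 1.15 * 333.8
Z = 383.87

383.87 rayl


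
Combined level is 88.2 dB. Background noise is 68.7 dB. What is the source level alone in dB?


Given values:
  L_total = 88.2 dB, L_bg = 68.7 dB
Formula: L_source = 10 * log10(10^(L_total/10) - 10^(L_bg/10))
Convert to linear:
  10^(88.2/10) = 660693448.0076
  10^(68.7/10) = 7413102.413
Difference: 660693448.0076 - 7413102.413 = 653280345.5946
L_source = 10 * log10(653280345.5946) = 88.15

88.15 dB


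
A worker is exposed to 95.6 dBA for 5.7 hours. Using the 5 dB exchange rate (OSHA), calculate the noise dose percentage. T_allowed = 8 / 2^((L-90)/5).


Given values:
  L = 95.6 dBA, T = 5.7 hours
Formula: T_allowed = 8 / 2^((L - 90) / 5)
Compute exponent: (95.6 - 90) / 5 = 1.12
Compute 2^(1.12) = 2.17347
T_allowed = 8 / 2.17347 = 3.68075 hours
Dose = (T / T_allowed) * 100
Dose = (5.7 / 3.68075) * 100 = 154.86

154.86 %


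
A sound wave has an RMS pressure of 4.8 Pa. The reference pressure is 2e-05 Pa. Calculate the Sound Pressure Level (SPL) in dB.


Given values:
  p = 4.8 Pa
  p_ref = 2e-05 Pa
Formula: SPL = 20 * log10(p / p_ref)
Compute ratio: p / p_ref = 4.8 / 2e-05 = 240000
Compute log10: log10(240000) = 5.380211
Multiply: SPL = 20 * 5.380211 = 107.6

107.6 dB


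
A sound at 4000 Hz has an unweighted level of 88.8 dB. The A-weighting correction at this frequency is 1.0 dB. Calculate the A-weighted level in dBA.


Given values:
  SPL = 88.8 dB
  A-weighting at 4000 Hz = 1.0 dB
Formula: L_A = SPL + A_weight
L_A = 88.8 + (1.0)
L_A = 89.8

89.8 dBA


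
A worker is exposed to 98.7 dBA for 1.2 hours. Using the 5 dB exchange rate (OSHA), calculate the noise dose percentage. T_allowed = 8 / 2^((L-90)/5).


Given values:
  L = 98.7 dBA, T = 1.2 hours
Formula: T_allowed = 8 / 2^((L - 90) / 5)
Compute exponent: (98.7 - 90) / 5 = 1.74
Compute 2^(1.74) = 3.340352
T_allowed = 8 / 3.340352 = 2.394957 hours
Dose = (T / T_allowed) * 100
Dose = (1.2 / 2.394957) * 100 = 50.11

50.11 %


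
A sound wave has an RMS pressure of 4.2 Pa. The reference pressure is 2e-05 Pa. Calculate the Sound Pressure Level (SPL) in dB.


Given values:
  p = 4.2 Pa
  p_ref = 2e-05 Pa
Formula: SPL = 20 * log10(p / p_ref)
Compute ratio: p / p_ref = 4.2 / 2e-05 = 210000
Compute log10: log10(210000) = 5.322219
Multiply: SPL = 20 * 5.322219 = 106.44

106.44 dB


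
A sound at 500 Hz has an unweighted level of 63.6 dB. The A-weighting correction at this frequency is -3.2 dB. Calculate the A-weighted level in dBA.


Given values:
  SPL = 63.6 dB
  A-weighting at 500 Hz = -3.2 dB
Formula: L_A = SPL + A_weight
L_A = 63.6 + (-3.2)
L_A = 60.4

60.4 dBA


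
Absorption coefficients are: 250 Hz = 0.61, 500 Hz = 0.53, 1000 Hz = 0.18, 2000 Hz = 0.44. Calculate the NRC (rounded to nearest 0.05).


Given values:
  a_250 = 0.61, a_500 = 0.53
  a_1000 = 0.18, a_2000 = 0.44
Formula: NRC = (a250 + a500 + a1000 + a2000) / 4
Sum = 0.61 + 0.53 + 0.18 + 0.44 = 1.76
NRC = 1.76 / 4 = 0.44
Rounded to nearest 0.05: 0.45

0.45


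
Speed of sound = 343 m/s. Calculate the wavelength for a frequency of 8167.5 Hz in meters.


Given values:
  c = 343 m/s, f = 8167.5 Hz
Formula: lambda = c / f
lambda = 343 / 8167.5
lambda = 0.042

0.042 m


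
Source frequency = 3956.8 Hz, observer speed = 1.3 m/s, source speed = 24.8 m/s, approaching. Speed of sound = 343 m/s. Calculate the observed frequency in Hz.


Given values:
  f_s = 3956.8 Hz, v_o = 1.3 m/s, v_s = 24.8 m/s
  Direction: approaching
Formula: f_o = f_s * (c + v_o) / (c - v_s)
Numerator: c + v_o = 343 + 1.3 = 344.3
Denominator: c - v_s = 343 - 24.8 = 318.2
f_o = 3956.8 * 344.3 / 318.2 = 4281.35

4281.35 Hz


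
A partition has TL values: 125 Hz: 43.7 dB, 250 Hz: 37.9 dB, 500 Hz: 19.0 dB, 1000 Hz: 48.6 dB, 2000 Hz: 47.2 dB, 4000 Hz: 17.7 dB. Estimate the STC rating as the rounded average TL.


Given TL values at each frequency:
  125 Hz: 43.7 dB
  250 Hz: 37.9 dB
  500 Hz: 19.0 dB
  1000 Hz: 48.6 dB
  2000 Hz: 47.2 dB
  4000 Hz: 17.7 dB
Formula: STC ~ round(average of TL values)
Sum = 43.7 + 37.9 + 19.0 + 48.6 + 47.2 + 17.7 = 214.1
Average = 214.1 / 6 = 35.68
Rounded: 36

36


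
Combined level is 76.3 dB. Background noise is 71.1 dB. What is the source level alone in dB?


Given values:
  L_total = 76.3 dB, L_bg = 71.1 dB
Formula: L_source = 10 * log10(10^(L_total/10) - 10^(L_bg/10))
Convert to linear:
  10^(76.3/10) = 42657951.8802
  10^(71.1/10) = 12882495.5169
Difference: 42657951.8802 - 12882495.5169 = 29775456.3633
L_source = 10 * log10(29775456.3633) = 74.74

74.74 dB


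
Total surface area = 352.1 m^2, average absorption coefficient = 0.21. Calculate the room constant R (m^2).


Given values:
  S = 352.1 m^2, alpha = 0.21
Formula: R = S * alpha / (1 - alpha)
Numerator: 352.1 * 0.21 = 73.941
Denominator: 1 - 0.21 = 0.79
R = 73.941 / 0.79 = 93.6

93.6 m^2


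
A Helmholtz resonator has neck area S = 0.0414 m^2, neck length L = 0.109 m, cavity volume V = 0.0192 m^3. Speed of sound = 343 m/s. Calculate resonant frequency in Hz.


Given values:
  S = 0.0414 m^2, L = 0.109 m, V = 0.0192 m^3, c = 343 m/s
Formula: f = (c / (2*pi)) * sqrt(S / (V * L))
Compute V * L = 0.0192 * 0.109 = 0.0020928
Compute S / (V * L) = 0.0414 / 0.0020928 = 19.7821
Compute sqrt(19.7821) = 4.447707
Compute c / (2*pi) = 343 / 6.283185 = 54.590148
f = 54.590148 * 4.447707 = 242.8

242.8 Hz


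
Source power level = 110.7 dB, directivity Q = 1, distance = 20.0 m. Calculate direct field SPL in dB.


Given values:
  Lw = 110.7 dB, Q = 1, r = 20.0 m
Formula: SPL = Lw + 10 * log10(Q / (4 * pi * r^2))
Compute 4 * pi * r^2 = 4 * pi * 20.0^2 = 5026.5482
Compute Q / denom = 1 / 5026.5482 = 0.00019894
Compute 10 * log10(0.00019894) = -37.0128
SPL = 110.7 + (-37.0128) = 73.69

73.69 dB


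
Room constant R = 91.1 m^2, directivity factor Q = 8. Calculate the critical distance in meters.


Given values:
  R = 91.1 m^2, Q = 8
Formula: d_c = 0.141 * sqrt(Q * R)
Compute Q * R = 8 * 91.1 = 728.8
Compute sqrt(728.8) = 26.9963
d_c = 0.141 * 26.9963 = 3.806

3.806 m


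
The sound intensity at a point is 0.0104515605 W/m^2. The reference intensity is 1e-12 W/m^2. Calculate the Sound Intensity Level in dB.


Given values:
  I = 0.0104515605 W/m^2
  I_ref = 1e-12 W/m^2
Formula: SIL = 10 * log10(I / I_ref)
Compute ratio: I / I_ref = 10451560500
Compute log10: log10(10451560500) = 10.019181
Multiply: SIL = 10 * 10.019181 = 100.19

100.19 dB


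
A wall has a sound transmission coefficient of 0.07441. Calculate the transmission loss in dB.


Given values:
  tau = 0.07441
Formula: TL = 10 * log10(1 / tau)
Compute 1 / tau = 1 / 0.07441 = 13.4391
Compute log10(13.4391) = 1.12837
TL = 10 * 1.12837 = 11.28

11.28 dB


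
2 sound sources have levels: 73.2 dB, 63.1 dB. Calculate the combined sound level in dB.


Formula: L_total = 10 * log10( sum(10^(Li/10)) )
  Source 1: 10^(73.2/10) = 20892961.3085
  Source 2: 10^(63.1/10) = 2041737.9447
Sum of linear values = 22934699.2532
L_total = 10 * log10(22934699.2532) = 73.6

73.6 dB


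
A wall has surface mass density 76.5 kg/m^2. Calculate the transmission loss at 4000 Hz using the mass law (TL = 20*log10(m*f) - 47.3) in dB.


Given values:
  m = 76.5 kg/m^2, f = 4000 Hz
Formula: TL = 20 * log10(m * f) - 47.3
Compute m * f = 76.5 * 4000 = 306000.0
Compute log10(306000.0) = 5.485721
Compute 20 * 5.485721 = 109.7144
TL = 109.7144 - 47.3 = 62.41

62.41 dB


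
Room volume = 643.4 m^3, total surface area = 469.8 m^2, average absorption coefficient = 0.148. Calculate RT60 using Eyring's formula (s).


Given values:
  V = 643.4 m^3, S = 469.8 m^2, alpha = 0.148
Formula: RT60 = 0.161 * V / (-S * ln(1 - alpha))
Compute ln(1 - 0.148) = ln(0.852) = -0.160169
Denominator: -469.8 * -0.160169 = 75.2474
Numerator: 0.161 * 643.4 = 103.5874
RT60 = 103.5874 / 75.2474 = 1.377

1.377 s


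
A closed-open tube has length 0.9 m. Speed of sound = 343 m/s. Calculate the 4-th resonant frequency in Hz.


Given values:
  Tube type: closed-open, L = 0.9 m, c = 343 m/s, n = 4
Formula: f_n = (2n - 1) * c / (4 * L)
Compute 2n - 1 = 2*4 - 1 = 7
Compute 4 * L = 4 * 0.9 = 3.6
f = 7 * 343 / 3.6
f = 666.94

666.94 Hz


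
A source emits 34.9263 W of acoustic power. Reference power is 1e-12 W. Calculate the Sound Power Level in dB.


Given values:
  W = 34.9263 W
  W_ref = 1e-12 W
Formula: SWL = 10 * log10(W / W_ref)
Compute ratio: W / W_ref = 34926300000000
Compute log10: log10(34926300000000) = 13.543153
Multiply: SWL = 10 * 13.543153 = 135.43

135.43 dB


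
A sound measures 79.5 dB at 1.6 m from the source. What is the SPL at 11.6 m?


Given values:
  SPL1 = 79.5 dB, r1 = 1.6 m, r2 = 11.6 m
Formula: SPL2 = SPL1 - 20 * log10(r2 / r1)
Compute ratio: r2 / r1 = 11.6 / 1.6 = 7.25
Compute log10: log10(7.25) = 0.860338
Compute drop: 20 * 0.860338 = 17.2068
SPL2 = 79.5 - 17.2068 = 62.29

62.29 dB


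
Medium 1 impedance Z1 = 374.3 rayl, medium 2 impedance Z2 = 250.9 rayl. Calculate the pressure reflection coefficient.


Given values:
  Z1 = 374.3 rayl, Z2 = 250.9 rayl
Formula: R = (Z2 - Z1) / (Z2 + Z1)
Numerator: Z2 - Z1 = 250.9 - 374.3 = -123.4
Denominator: Z2 + Z1 = 250.9 + 374.3 = 625.2
R = -123.4 / 625.2 = -0.1974

-0.1974


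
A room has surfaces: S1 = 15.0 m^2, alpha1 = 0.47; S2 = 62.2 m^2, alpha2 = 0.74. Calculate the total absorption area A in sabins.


Given surfaces:
  Surface 1: 15.0 * 0.47 = 7.05
  Surface 2: 62.2 * 0.74 = 46.028
Formula: A = sum(Si * alpha_i)
A = 7.05 + 46.028
A = 53.08

53.08 sabins


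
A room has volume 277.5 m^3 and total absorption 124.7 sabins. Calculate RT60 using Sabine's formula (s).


Given values:
  V = 277.5 m^3
  A = 124.7 sabins
Formula: RT60 = 0.161 * V / A
Numerator: 0.161 * 277.5 = 44.6775
RT60 = 44.6775 / 124.7 = 0.358

0.358 s


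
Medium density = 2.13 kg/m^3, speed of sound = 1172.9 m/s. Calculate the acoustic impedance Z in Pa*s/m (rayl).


Given values:
  rho = 2.13 kg/m^3
  c = 1172.9 m/s
Formula: Z = rho * c
Z = 2.13 * 1172.9
Z = 2498.28

2498.28 rayl


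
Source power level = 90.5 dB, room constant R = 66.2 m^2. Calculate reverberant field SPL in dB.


Given values:
  Lw = 90.5 dB, R = 66.2 m^2
Formula: SPL = Lw + 10 * log10(4 / R)
Compute 4 / R = 4 / 66.2 = 0.060423
Compute 10 * log10(0.060423) = -12.188
SPL = 90.5 + (-12.188) = 78.31

78.31 dB


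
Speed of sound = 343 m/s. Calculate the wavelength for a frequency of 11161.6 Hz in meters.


Given values:
  c = 343 m/s, f = 11161.6 Hz
Formula: lambda = c / f
lambda = 343 / 11161.6
lambda = 0.0307

0.0307 m


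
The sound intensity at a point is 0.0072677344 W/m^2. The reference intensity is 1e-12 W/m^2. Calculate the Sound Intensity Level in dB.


Given values:
  I = 0.0072677344 W/m^2
  I_ref = 1e-12 W/m^2
Formula: SIL = 10 * log10(I / I_ref)
Compute ratio: I / I_ref = 7267734400
Compute log10: log10(7267734400) = 9.861399
Multiply: SIL = 10 * 9.861399 = 98.61

98.61 dB


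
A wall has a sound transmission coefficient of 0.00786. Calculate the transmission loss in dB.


Given values:
  tau = 0.00786
Formula: TL = 10 * log10(1 / tau)
Compute 1 / tau = 1 / 0.00786 = 127.2265
Compute log10(127.2265) = 2.104578
TL = 10 * 2.104578 = 21.05

21.05 dB


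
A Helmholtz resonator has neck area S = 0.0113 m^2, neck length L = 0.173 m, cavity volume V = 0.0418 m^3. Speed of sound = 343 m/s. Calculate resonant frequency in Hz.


Given values:
  S = 0.0113 m^2, L = 0.173 m, V = 0.0418 m^3, c = 343 m/s
Formula: f = (c / (2*pi)) * sqrt(S / (V * L))
Compute V * L = 0.0418 * 0.173 = 0.0072314
Compute S / (V * L) = 0.0113 / 0.0072314 = 1.5626
Compute sqrt(1.5626) = 1.25004
Compute c / (2*pi) = 343 / 6.283185 = 54.590148
f = 54.590148 * 1.25004 = 68.24

68.24 Hz


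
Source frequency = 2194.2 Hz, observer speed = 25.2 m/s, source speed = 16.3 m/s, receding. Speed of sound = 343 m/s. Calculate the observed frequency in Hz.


Given values:
  f_s = 2194.2 Hz, v_o = 25.2 m/s, v_s = 16.3 m/s
  Direction: receding
Formula: f_o = f_s * (c - v_o) / (c + v_s)
Numerator: c - v_o = 343 - 25.2 = 317.8
Denominator: c + v_s = 343 + 16.3 = 359.3
f_o = 2194.2 * 317.8 / 359.3 = 1940.76

1940.76 Hz


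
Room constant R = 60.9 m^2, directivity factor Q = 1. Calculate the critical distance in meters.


Given values:
  R = 60.9 m^2, Q = 1
Formula: d_c = 0.141 * sqrt(Q * R)
Compute Q * R = 1 * 60.9 = 60.9
Compute sqrt(60.9) = 7.8038
d_c = 0.141 * 7.8038 = 1.1

1.1 m


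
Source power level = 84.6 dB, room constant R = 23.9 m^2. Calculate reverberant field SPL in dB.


Given values:
  Lw = 84.6 dB, R = 23.9 m^2
Formula: SPL = Lw + 10 * log10(4 / R)
Compute 4 / R = 4 / 23.9 = 0.167364
Compute 10 * log10(0.167364) = -7.7634
SPL = 84.6 + (-7.7634) = 76.84

76.84 dB


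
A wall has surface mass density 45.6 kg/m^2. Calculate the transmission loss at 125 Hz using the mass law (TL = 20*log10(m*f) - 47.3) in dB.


Given values:
  m = 45.6 kg/m^2, f = 125 Hz
Formula: TL = 20 * log10(m * f) - 47.3
Compute m * f = 45.6 * 125 = 5700.0
Compute log10(5700.0) = 3.755875
Compute 20 * 3.755875 = 75.1175
TL = 75.1175 - 47.3 = 27.82

27.82 dB


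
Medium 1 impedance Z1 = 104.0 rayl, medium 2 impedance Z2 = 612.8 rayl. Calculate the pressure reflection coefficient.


Given values:
  Z1 = 104.0 rayl, Z2 = 612.8 rayl
Formula: R = (Z2 - Z1) / (Z2 + Z1)
Numerator: Z2 - Z1 = 612.8 - 104.0 = 508.8
Denominator: Z2 + Z1 = 612.8 + 104.0 = 716.8
R = 508.8 / 716.8 = 0.7098

0.7098


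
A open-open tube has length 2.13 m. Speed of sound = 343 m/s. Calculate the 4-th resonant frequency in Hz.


Given values:
  Tube type: open-open, L = 2.13 m, c = 343 m/s, n = 4
Formula: f_n = n * c / (2 * L)
Compute 2 * L = 2 * 2.13 = 4.26
f = 4 * 343 / 4.26
f = 322.07

322.07 Hz


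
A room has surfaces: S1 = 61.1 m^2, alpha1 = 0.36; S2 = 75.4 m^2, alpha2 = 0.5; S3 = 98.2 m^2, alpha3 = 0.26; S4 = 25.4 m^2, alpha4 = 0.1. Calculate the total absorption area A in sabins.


Given surfaces:
  Surface 1: 61.1 * 0.36 = 21.996
  Surface 2: 75.4 * 0.5 = 37.7
  Surface 3: 98.2 * 0.26 = 25.532
  Surface 4: 25.4 * 0.1 = 2.54
Formula: A = sum(Si * alpha_i)
A = 21.996 + 37.7 + 25.532 + 2.54
A = 87.77

87.77 sabins


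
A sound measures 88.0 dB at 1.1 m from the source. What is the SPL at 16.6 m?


Given values:
  SPL1 = 88.0 dB, r1 = 1.1 m, r2 = 16.6 m
Formula: SPL2 = SPL1 - 20 * log10(r2 / r1)
Compute ratio: r2 / r1 = 16.6 / 1.1 = 15.0909
Compute log10: log10(15.0909) = 1.178715
Compute drop: 20 * 1.178715 = 23.5743
SPL2 = 88.0 - 23.5743 = 64.43

64.43 dB


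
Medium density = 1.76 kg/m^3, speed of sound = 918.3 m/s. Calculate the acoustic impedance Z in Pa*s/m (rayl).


Given values:
  rho = 1.76 kg/m^3
  c = 918.3 m/s
Formula: Z = rho * c
Z = 1.76 * 918.3
Z = 1616.21

1616.21 rayl


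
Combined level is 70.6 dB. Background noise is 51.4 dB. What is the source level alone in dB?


Given values:
  L_total = 70.6 dB, L_bg = 51.4 dB
Formula: L_source = 10 * log10(10^(L_total/10) - 10^(L_bg/10))
Convert to linear:
  10^(70.6/10) = 11481536.215
  10^(51.4/10) = 138038.4265
Difference: 11481536.215 - 138038.4265 = 11343497.7885
L_source = 10 * log10(11343497.7885) = 70.55

70.55 dB


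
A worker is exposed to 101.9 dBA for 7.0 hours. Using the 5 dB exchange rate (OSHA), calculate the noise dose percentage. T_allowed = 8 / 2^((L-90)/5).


Given values:
  L = 101.9 dBA, T = 7.0 hours
Formula: T_allowed = 8 / 2^((L - 90) / 5)
Compute exponent: (101.9 - 90) / 5 = 2.38
Compute 2^(2.38) = 5.205367
T_allowed = 8 / 5.205367 = 1.536875 hours
Dose = (T / T_allowed) * 100
Dose = (7.0 / 1.536875) * 100 = 455.47

455.47 %


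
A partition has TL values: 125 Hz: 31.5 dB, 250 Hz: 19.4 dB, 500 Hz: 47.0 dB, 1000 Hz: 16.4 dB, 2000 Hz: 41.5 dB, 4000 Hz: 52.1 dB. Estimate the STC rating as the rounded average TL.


Given TL values at each frequency:
  125 Hz: 31.5 dB
  250 Hz: 19.4 dB
  500 Hz: 47.0 dB
  1000 Hz: 16.4 dB
  2000 Hz: 41.5 dB
  4000 Hz: 52.1 dB
Formula: STC ~ round(average of TL values)
Sum = 31.5 + 19.4 + 47.0 + 16.4 + 41.5 + 52.1 = 207.9
Average = 207.9 / 6 = 34.65
Rounded: 35

35


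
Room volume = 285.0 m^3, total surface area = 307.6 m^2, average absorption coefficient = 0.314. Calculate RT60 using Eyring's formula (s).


Given values:
  V = 285.0 m^3, S = 307.6 m^2, alpha = 0.314
Formula: RT60 = 0.161 * V / (-S * ln(1 - alpha))
Compute ln(1 - 0.314) = ln(0.686) = -0.376878
Denominator: -307.6 * -0.376878 = 115.9277
Numerator: 0.161 * 285.0 = 45.885
RT60 = 45.885 / 115.9277 = 0.396

0.396 s


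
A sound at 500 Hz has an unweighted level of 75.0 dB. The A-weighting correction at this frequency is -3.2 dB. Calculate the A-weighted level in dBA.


Given values:
  SPL = 75.0 dB
  A-weighting at 500 Hz = -3.2 dB
Formula: L_A = SPL + A_weight
L_A = 75.0 + (-3.2)
L_A = 71.8

71.8 dBA


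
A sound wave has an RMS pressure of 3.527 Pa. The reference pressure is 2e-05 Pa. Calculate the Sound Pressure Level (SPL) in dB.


Given values:
  p = 3.527 Pa
  p_ref = 2e-05 Pa
Formula: SPL = 20 * log10(p / p_ref)
Compute ratio: p / p_ref = 3.527 / 2e-05 = 176350
Compute log10: log10(176350) = 5.246375
Multiply: SPL = 20 * 5.246375 = 104.93

104.93 dB


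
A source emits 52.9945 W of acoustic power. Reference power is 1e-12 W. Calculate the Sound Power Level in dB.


Given values:
  W = 52.9945 W
  W_ref = 1e-12 W
Formula: SWL = 10 * log10(W / W_ref)
Compute ratio: W / W_ref = 52994500000000
Compute log10: log10(52994500000000) = 13.724231
Multiply: SWL = 10 * 13.724231 = 137.24

137.24 dB


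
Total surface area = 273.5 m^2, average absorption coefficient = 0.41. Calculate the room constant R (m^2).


Given values:
  S = 273.5 m^2, alpha = 0.41
Formula: R = S * alpha / (1 - alpha)
Numerator: 273.5 * 0.41 = 112.135
Denominator: 1 - 0.41 = 0.59
R = 112.135 / 0.59 = 190.06

190.06 m^2


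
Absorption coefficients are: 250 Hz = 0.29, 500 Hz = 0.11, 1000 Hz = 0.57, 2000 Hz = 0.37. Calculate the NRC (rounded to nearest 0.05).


Given values:
  a_250 = 0.29, a_500 = 0.11
  a_1000 = 0.57, a_2000 = 0.37
Formula: NRC = (a250 + a500 + a1000 + a2000) / 4
Sum = 0.29 + 0.11 + 0.57 + 0.37 = 1.34
NRC = 1.34 / 4 = 0.335
Rounded to nearest 0.05: 0.35

0.35


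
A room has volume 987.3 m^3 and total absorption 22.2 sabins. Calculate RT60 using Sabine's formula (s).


Given values:
  V = 987.3 m^3
  A = 22.2 sabins
Formula: RT60 = 0.161 * V / A
Numerator: 0.161 * 987.3 = 158.9553
RT60 = 158.9553 / 22.2 = 7.16

7.16 s


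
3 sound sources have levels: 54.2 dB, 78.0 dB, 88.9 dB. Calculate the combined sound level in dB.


Formula: L_total = 10 * log10( sum(10^(Li/10)) )
  Source 1: 10^(54.2/10) = 263026.7992
  Source 2: 10^(78.0/10) = 63095734.448
  Source 3: 10^(88.9/10) = 776247116.6287
Sum of linear values = 839605877.8759
L_total = 10 * log10(839605877.8759) = 89.24

89.24 dB


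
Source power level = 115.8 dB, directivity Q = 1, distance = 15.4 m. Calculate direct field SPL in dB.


Given values:
  Lw = 115.8 dB, Q = 1, r = 15.4 m
Formula: SPL = Lw + 10 * log10(Q / (4 * pi * r^2))
Compute 4 * pi * r^2 = 4 * pi * 15.4^2 = 2980.2405
Compute Q / denom = 1 / 2980.2405 = 0.00033554
Compute 10 * log10(0.00033554) = -34.7426
SPL = 115.8 + (-34.7426) = 81.06

81.06 dB


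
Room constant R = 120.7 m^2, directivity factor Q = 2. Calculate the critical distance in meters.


Given values:
  R = 120.7 m^2, Q = 2
Formula: d_c = 0.141 * sqrt(Q * R)
Compute Q * R = 2 * 120.7 = 241.4
Compute sqrt(241.4) = 15.5371
d_c = 0.141 * 15.5371 = 2.191

2.191 m


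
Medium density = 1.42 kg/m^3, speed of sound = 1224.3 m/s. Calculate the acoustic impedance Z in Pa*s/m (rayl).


Given values:
  rho = 1.42 kg/m^3
  c = 1224.3 m/s
Formula: Z = rho * c
Z = 1.42 * 1224.3
Z = 1738.51

1738.51 rayl


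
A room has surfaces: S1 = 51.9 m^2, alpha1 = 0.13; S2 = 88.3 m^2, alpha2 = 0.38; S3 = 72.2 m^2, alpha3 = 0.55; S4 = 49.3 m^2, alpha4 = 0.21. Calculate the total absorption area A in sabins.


Given surfaces:
  Surface 1: 51.9 * 0.13 = 6.747
  Surface 2: 88.3 * 0.38 = 33.554
  Surface 3: 72.2 * 0.55 = 39.71
  Surface 4: 49.3 * 0.21 = 10.353
Formula: A = sum(Si * alpha_i)
A = 6.747 + 33.554 + 39.71 + 10.353
A = 90.36

90.36 sabins


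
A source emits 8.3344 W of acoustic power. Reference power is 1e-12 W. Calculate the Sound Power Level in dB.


Given values:
  W = 8.3344 W
  W_ref = 1e-12 W
Formula: SWL = 10 * log10(W / W_ref)
Compute ratio: W / W_ref = 8334400000000
Compute log10: log10(8334400000000) = 12.920874
Multiply: SWL = 10 * 12.920874 = 129.21

129.21 dB


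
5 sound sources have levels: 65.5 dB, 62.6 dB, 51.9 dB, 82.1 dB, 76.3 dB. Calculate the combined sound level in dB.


Formula: L_total = 10 * log10( sum(10^(Li/10)) )
  Source 1: 10^(65.5/10) = 3548133.8923
  Source 2: 10^(62.6/10) = 1819700.8586
  Source 3: 10^(51.9/10) = 154881.6619
  Source 4: 10^(82.1/10) = 162181009.7359
  Source 5: 10^(76.3/10) = 42657951.8802
Sum of linear values = 210361678.0289
L_total = 10 * log10(210361678.0289) = 83.23

83.23 dB


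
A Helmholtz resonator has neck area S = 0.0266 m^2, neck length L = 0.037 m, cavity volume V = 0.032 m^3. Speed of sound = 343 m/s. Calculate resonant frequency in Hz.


Given values:
  S = 0.0266 m^2, L = 0.037 m, V = 0.032 m^3, c = 343 m/s
Formula: f = (c / (2*pi)) * sqrt(S / (V * L))
Compute V * L = 0.032 * 0.037 = 0.001184
Compute S / (V * L) = 0.0266 / 0.001184 = 22.4662
Compute sqrt(22.4662) = 4.739852
Compute c / (2*pi) = 343 / 6.283185 = 54.590148
f = 54.590148 * 4.739852 = 258.75

258.75 Hz


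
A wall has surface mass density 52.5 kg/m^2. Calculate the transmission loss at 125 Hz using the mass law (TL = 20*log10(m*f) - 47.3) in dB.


Given values:
  m = 52.5 kg/m^2, f = 125 Hz
Formula: TL = 20 * log10(m * f) - 47.3
Compute m * f = 52.5 * 125 = 6562.5
Compute log10(6562.5) = 3.817069
Compute 20 * 3.817069 = 76.3414
TL = 76.3414 - 47.3 = 29.04

29.04 dB


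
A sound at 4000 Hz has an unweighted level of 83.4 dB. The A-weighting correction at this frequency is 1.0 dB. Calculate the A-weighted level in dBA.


Given values:
  SPL = 83.4 dB
  A-weighting at 4000 Hz = 1.0 dB
Formula: L_A = SPL + A_weight
L_A = 83.4 + (1.0)
L_A = 84.4

84.4 dBA


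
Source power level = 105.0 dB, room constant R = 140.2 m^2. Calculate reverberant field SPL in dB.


Given values:
  Lw = 105.0 dB, R = 140.2 m^2
Formula: SPL = Lw + 10 * log10(4 / R)
Compute 4 / R = 4 / 140.2 = 0.028531
Compute 10 * log10(0.028531) = -15.4468
SPL = 105.0 + (-15.4468) = 89.55

89.55 dB


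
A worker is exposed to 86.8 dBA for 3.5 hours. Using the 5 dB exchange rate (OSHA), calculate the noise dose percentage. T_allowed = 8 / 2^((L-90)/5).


Given values:
  L = 86.8 dBA, T = 3.5 hours
Formula: T_allowed = 8 / 2^((L - 90) / 5)
Compute exponent: (86.8 - 90) / 5 = -0.64
Compute 2^(-0.64) = 0.641713
T_allowed = 8 / 0.641713 = 12.466632 hours
Dose = (T / T_allowed) * 100
Dose = (3.5 / 12.466632) * 100 = 28.07

28.07 %


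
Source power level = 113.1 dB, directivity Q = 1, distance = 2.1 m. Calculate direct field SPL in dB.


Given values:
  Lw = 113.1 dB, Q = 1, r = 2.1 m
Formula: SPL = Lw + 10 * log10(Q / (4 * pi * r^2))
Compute 4 * pi * r^2 = 4 * pi * 2.1^2 = 55.4177
Compute Q / denom = 1 / 55.4177 = 0.01804478
Compute 10 * log10(0.01804478) = -17.4365
SPL = 113.1 + (-17.4365) = 95.66

95.66 dB


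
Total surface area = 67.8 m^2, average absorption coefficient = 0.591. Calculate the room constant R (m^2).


Given values:
  S = 67.8 m^2, alpha = 0.591
Formula: R = S * alpha / (1 - alpha)
Numerator: 67.8 * 0.591 = 40.0698
Denominator: 1 - 0.591 = 0.409
R = 40.0698 / 0.409 = 97.97

97.97 m^2


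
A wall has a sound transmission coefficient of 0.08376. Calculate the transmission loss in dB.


Given values:
  tau = 0.08376
Formula: TL = 10 * log10(1 / tau)
Compute 1 / tau = 1 / 0.08376 = 11.9389
Compute log10(11.9389) = 1.076964
TL = 10 * 1.076964 = 10.77

10.77 dB
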